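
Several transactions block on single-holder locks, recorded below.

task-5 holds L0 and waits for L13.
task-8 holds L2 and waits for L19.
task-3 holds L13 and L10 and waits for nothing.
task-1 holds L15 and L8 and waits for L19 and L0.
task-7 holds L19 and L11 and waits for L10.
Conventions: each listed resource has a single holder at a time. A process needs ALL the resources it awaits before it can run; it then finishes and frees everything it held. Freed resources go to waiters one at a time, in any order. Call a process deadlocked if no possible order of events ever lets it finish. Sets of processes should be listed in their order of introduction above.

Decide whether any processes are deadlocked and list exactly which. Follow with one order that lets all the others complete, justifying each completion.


No process is deadlocked.
Key observation: no waiting chain loops back on itself — every chain ends at a process that waits on nothing, so everyone eventually runs.
The rest can finish in the order task-3, task-7, task-5, task-1, task-8.
Check, step by step:
  run task-3 (it waits on nothing); releases L13 and L10
  run task-7 (all its waits — L10 — are resolved); releases L19 and L11
  run task-5 (all its waits — L13 — are resolved); releases L0
  run task-1 (all its waits — L19 and L0 — are resolved); releases L15 and L8
  run task-8 (all its waits — L19 — are resolved); releases L2


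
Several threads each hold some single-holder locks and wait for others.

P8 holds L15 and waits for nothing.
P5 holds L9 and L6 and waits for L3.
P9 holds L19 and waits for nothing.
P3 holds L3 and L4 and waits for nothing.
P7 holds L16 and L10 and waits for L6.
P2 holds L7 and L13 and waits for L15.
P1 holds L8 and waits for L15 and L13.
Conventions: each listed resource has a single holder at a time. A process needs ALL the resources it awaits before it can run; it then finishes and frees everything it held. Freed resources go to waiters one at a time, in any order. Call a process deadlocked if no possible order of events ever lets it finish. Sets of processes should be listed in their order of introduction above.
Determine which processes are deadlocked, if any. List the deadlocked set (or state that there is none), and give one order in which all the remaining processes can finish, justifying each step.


Nothing here is deadlocked.
Key observation: the waits form no ring: some process can always run, and its releases unblock the others one by one.
A valid finishing order for the others: P8, P2, P3, P9, P5, P7, P1.
Walking it through:
  P8: no waits; runs immediately, freeing L15
  P2 waits on L15 — all released -> runs and releases L7 and L13
  P3: no waits; runs immediately, freeing L3 and L4
  P9: no waits; runs immediately, freeing L19
  P5 waits on L3 — all released -> runs and releases L9 and L6
  P7 waits on L6 — all released -> runs and releases L16 and L10
  P1 waits on L15 and L13 — all released -> runs and releases L8


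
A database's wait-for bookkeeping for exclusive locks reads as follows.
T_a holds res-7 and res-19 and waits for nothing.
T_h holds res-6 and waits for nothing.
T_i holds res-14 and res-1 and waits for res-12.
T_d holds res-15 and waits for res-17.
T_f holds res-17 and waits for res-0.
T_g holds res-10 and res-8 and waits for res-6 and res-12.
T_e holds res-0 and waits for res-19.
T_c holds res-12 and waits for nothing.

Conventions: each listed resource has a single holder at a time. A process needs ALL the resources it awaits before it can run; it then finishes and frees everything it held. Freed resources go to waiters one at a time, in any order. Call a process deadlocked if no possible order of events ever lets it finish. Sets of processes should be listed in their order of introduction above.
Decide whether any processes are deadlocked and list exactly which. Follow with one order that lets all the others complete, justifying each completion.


The deadlocked set is empty.
Key observation: there is no circular wait here — follow any chain and it reaches a process that is free to run now.
One completion order for the rest: T_a, T_h, T_c, T_g, T_e, T_f, T_i, T_d.
Step-by-step check:
  run T_a (it waits on nothing); releases res-7 and res-19
  run T_h (it waits on nothing); releases res-6
  run T_c (it waits on nothing); releases res-12
  T_g waits on res-6 and res-12 — all released -> runs and releases res-10 and res-8
  T_e waits on res-19 — all released -> runs and releases res-0
  T_f waits on res-0 — all released -> runs and releases res-17
  T_i waits on res-12 — all released -> runs and releases res-14 and res-1
  T_d waits on res-17 — all released -> runs and releases res-15


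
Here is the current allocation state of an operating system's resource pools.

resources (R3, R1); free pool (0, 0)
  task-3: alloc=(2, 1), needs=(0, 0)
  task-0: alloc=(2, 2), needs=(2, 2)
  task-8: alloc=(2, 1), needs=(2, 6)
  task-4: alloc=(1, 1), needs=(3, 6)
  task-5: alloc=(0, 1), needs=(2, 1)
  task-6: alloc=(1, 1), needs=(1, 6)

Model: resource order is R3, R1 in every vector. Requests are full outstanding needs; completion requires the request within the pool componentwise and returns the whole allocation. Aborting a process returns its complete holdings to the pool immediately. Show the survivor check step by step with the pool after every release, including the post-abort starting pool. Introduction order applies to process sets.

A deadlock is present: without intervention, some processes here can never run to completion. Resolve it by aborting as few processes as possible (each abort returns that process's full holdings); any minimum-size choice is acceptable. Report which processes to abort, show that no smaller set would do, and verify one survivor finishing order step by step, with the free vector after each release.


The answer: abort task-4 and task-6.
Key observation: aborting task-4 and task-6 returns (2, 2), and task-8 — hopeless before — runs at step 4 with the returned capacity in the pool.
No one abort is enough; case by case: task-3 alone leaves task-8 blocked (short on R1); task-0 alone leaves task-8 blocked (short on R1); task-8 alone leaves task-4 blocked (short on R1); task-4 alone leaves task-8 blocked (short on R1); task-5 alone leaves task-8 blocked (short on R1); task-6 alone leaves task-8 blocked (short on R1).
The survivors complete as task-3, task-5, task-0, task-8. Step-by-step check (starting from the post-abort pool):
  pool = (2, 2)
  task-3: need (0, 0) fits (2, 2); releases (2, 1), pool now (4, 3)
  task-5: need (2, 1) fits (4, 3); releases (0, 1), pool now (4, 4)
  task-0: need (2, 2) fits (4, 4); releases (2, 2), pool now (6, 6)
  task-8: need (2, 6) fits (6, 6); releases (2, 1), pool now (8, 7)


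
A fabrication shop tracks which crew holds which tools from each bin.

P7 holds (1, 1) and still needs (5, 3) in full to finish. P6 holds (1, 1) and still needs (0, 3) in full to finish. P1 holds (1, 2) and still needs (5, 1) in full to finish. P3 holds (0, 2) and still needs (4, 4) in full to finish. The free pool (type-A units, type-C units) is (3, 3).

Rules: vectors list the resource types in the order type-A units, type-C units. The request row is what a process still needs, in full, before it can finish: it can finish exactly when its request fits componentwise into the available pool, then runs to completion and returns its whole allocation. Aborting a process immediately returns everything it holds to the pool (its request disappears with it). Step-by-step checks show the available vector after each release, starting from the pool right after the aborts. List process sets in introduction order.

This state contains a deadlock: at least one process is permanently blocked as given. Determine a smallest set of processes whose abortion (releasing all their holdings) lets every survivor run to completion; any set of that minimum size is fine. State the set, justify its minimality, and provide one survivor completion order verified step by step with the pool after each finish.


Minimum abort set: P7.
Key observation: the deadlocked P1 becomes finishable only because P7 released (1, 1); it completes at step 3 below.
Why nothing smaller works: aborting no one leaves the state deadlocked as given.
Survivors finish in the order: P6, P3, P1. Walking it through (pool after the aborts first):
  pool = (4, 4)
  P6: need (0, 3) fits (4, 4); releases (1, 1), pool now (5, 5)
  P3: need (4, 4) fits (5, 5); releases (0, 2), pool now (5, 7)
  P1: need (5, 1) fits (5, 7); releases (1, 2), pool now (6, 9)


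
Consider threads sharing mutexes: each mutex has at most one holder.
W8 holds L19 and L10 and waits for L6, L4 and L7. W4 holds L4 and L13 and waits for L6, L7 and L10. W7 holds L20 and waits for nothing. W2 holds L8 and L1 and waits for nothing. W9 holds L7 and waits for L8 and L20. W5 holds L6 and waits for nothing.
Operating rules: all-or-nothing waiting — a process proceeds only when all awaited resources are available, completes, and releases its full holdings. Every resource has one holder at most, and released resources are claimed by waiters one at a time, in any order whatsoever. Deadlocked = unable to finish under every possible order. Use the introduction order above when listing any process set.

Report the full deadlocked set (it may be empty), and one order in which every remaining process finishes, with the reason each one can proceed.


Deadlocked: W8 and W4.
Key observation: the loop W8 -> W4 -> W8 blocks itself forever; no other process is dragged down with it.
The rest can finish in the order W7, W5, W2, W9.
Walking it through:
  W7: no waits; runs immediately, freeing L20
  W5: no waits; runs immediately, freeing L6
  W2: no waits; runs immediately, freeing L8 and L1
  W9 waits on L8 and L20 — all released -> runs and releases L7


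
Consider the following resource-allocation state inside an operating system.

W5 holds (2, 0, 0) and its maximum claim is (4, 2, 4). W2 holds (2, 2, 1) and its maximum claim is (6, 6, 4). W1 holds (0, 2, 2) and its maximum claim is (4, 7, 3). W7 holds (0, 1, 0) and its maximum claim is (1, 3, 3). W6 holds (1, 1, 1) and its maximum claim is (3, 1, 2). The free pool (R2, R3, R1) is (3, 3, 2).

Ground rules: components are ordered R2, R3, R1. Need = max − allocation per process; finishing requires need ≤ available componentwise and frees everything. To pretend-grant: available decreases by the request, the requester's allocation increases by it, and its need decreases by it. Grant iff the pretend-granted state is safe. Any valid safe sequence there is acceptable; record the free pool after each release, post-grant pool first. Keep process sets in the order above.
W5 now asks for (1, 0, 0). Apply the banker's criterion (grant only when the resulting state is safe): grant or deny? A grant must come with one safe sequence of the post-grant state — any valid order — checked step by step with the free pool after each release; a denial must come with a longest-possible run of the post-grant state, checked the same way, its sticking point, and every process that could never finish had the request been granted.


DENY: after the grant no complete ordering would exist.
Key observation: after W6, W7 the pool peaks at (3, 5, 3), and each blocked process is short somewhere: W5 on R1; W2 on R2; W1 on R2.
On the post-grant state, W6, W7 is a maximal run — nothing extends it. Check, step by step:
  pool = (2, 3, 2)
  W6: need (2, 0, 1) fits (2, 3, 2); releases (1, 1, 1), pool now (3, 4, 3)
  W7: need (1, 2, 3) fits (3, 4, 3); releases (0, 1, 0), pool now (3, 5, 3)
  W5 still needs (1, 2, 4) but only (3, 5, 3) is free — short on R1
  W2 still needs (4, 4, 3) but only (3, 5, 3) is free — short on R2
  W1 still needs (4, 5, 1) but only (3, 5, 3) is free — short on R2
Processes that could never finish after the grant: W5, W2 and W1.


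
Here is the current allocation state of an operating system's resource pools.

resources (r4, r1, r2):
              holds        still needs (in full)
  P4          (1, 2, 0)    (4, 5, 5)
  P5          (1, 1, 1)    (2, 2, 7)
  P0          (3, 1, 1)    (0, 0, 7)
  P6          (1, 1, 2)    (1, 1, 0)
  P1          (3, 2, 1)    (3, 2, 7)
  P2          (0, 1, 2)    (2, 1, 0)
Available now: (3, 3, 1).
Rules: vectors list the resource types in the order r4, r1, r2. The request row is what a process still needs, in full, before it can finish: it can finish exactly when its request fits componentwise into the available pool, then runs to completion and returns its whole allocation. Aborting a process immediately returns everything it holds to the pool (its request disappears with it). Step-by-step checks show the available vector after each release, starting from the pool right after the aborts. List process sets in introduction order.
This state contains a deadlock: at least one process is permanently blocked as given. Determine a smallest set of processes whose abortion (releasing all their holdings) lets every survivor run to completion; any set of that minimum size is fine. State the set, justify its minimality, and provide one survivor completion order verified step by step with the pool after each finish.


The answer: abort P5 and P1.
Key observation: P0 had no path to completion before; after the abort of P5 and P1 ((4, 3, 2) returned), step 4 is where it fits.
No one abort is enough; case by case: P4 alone leaves P5 blocked (short on r2); P5 alone leaves P0 blocked (short on r2); P0 alone leaves P5 blocked (short on r2); P6 alone leaves P5 blocked (short on r2); P1 alone leaves P5 blocked (short on r2); P2 alone leaves P5 blocked (short on r2).
One survivor order: P6, P4, P2, P0. Check, step by step (post-abort pool first):
  pool = (7, 6, 3)
  P6: need (1, 1, 0) fits (7, 6, 3); releases (1, 1, 2), pool now (8, 7, 5)
  P4: need (4, 5, 5) fits (8, 7, 5); releases (1, 2, 0), pool now (9, 9, 5)
  P2: need (2, 1, 0) fits (9, 9, 5); releases (0, 1, 2), pool now (9, 10, 7)
  P0: need (0, 0, 7) fits (9, 10, 7); releases (3, 1, 1), pool now (12, 11, 8)


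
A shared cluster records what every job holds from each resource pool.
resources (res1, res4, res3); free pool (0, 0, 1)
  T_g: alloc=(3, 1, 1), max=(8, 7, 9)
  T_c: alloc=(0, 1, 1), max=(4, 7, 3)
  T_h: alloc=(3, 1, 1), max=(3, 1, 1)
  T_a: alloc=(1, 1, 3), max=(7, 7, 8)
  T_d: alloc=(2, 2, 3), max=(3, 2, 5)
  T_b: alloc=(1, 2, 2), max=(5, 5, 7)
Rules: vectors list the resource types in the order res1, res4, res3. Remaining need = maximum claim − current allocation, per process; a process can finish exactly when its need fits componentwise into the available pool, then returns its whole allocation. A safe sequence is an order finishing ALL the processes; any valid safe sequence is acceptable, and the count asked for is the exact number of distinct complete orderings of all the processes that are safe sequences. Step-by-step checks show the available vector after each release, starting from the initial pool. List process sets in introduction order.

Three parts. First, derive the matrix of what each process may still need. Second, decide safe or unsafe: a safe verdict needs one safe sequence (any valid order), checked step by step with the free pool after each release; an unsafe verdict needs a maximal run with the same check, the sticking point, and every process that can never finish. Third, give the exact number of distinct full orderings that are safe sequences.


(1) Outstanding need per process (order res1, res4, res3):
  T_g: (5, 6, 8)
  T_c: (4, 6, 2)
  T_h: (0, 0, 0)
  T_a: (6, 6, 5)
  T_d: (1, 0, 2)
  T_b: (4, 3, 5)
(2) UNSAFE.
Key observation: after T_h, T_d, T_b complete, (6, 5, 7) is the best the pool ever gets, yet each leftover process wants more res4.
A maximal execution: T_h, T_d, T_b — then nothing else fits. Walking it through:
  pool = (0, 0, 1)
  T_h: need (0, 0, 0) fits (0, 0, 1); releases (3, 1, 1), pool now (3, 1, 2)
  T_d: need (1, 0, 2) fits (3, 1, 2); releases (2, 2, 3), pool now (5, 3, 5)
  T_b: need (4, 3, 5) fits (5, 3, 5); releases (1, 2, 2), pool now (6, 5, 7)
  T_g still needs (5, 6, 8) but only (6, 5, 7) is free — short on res4 and res3
  T_c still needs (4, 6, 2) but only (6, 5, 7) is free — short on res4
  T_a still needs (6, 6, 5) but only (6, 5, 7) is free — short on res4
Permanently blocked: T_g, T_c and T_a.
(3) Precisely 0 of the possible complete orderings are safe sequences.


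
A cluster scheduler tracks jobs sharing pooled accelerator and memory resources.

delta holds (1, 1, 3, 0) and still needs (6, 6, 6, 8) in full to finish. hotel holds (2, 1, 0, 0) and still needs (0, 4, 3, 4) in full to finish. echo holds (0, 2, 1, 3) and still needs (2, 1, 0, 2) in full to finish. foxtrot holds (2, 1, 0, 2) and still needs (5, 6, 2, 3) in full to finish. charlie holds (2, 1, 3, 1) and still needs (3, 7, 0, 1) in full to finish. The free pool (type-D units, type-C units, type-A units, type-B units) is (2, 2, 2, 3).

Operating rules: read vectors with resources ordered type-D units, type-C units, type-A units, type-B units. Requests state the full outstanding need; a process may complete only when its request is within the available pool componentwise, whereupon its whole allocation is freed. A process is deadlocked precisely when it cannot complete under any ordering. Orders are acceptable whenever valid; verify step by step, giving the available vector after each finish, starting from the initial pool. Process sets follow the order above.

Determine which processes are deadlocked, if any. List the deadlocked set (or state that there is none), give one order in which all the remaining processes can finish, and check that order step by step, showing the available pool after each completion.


Deadlocked set: delta, foxtrot and charlie.
Key observation: even finishing echo, hotel leaves just (4, 5, 3, 6) free — too little type-C units for any of the remaining processes.
A valid finishing order for the others: echo, hotel. Step-by-step check:
  pool = (2, 2, 2, 3)
  echo needs (2, 1, 0, 2) <= (2, 2, 2, 3) -> finishes; pool += (0, 2, 1, 3) = (2, 4, 3, 6)
  hotel needs (0, 4, 3, 4) <= (2, 4, 3, 6) -> finishes; pool += (2, 1, 0, 0) = (4, 5, 3, 6)
The blocked processes can never fit:
  delta still needs (6, 6, 6, 8) but only (4, 5, 3, 6) is free — short on type-D units, type-C units, type-A units and type-B units
  foxtrot still needs (5, 6, 2, 3) but only (4, 5, 3, 6) is free — short on type-D units and type-C units
  charlie still needs (3, 7, 0, 1) but only (4, 5, 3, 6) is free — short on type-C units


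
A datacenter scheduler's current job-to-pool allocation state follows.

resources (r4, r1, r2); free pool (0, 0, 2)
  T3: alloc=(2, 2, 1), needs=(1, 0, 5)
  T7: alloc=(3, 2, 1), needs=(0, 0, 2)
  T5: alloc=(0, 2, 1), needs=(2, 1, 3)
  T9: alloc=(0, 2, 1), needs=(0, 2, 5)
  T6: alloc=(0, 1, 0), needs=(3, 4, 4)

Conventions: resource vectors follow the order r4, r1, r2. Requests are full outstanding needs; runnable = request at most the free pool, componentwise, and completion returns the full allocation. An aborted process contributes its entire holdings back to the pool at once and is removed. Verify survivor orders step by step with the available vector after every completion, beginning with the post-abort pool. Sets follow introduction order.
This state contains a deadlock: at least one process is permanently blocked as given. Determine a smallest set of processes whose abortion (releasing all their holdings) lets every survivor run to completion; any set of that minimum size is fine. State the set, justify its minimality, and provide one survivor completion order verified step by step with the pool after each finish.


Abort T9.
Key observation: T3 had no path to completion before; after the abort of T9 ((0, 2, 1) returned), step 3 is where it fits.
Why nothing smaller works: aborting no one leaves the state deadlocked as given.
One survivor order: T7, T5, T3, T6. Step-by-step check (post-abort pool first):
  pool = (0, 2, 3)
  run T7 (needs (0, 0, 2), free (0, 2, 3)); after release of (3, 2, 1) the pool is (3, 4, 4)
  run T5 (needs (2, 1, 3), free (3, 4, 4)); after release of (0, 2, 1) the pool is (3, 6, 5)
  run T3 (needs (1, 0, 5), free (3, 6, 5)); after release of (2, 2, 1) the pool is (5, 8, 6)
  run T6 (needs (3, 4, 4), free (5, 8, 6)); after release of (0, 1, 0) the pool is (5, 9, 6)


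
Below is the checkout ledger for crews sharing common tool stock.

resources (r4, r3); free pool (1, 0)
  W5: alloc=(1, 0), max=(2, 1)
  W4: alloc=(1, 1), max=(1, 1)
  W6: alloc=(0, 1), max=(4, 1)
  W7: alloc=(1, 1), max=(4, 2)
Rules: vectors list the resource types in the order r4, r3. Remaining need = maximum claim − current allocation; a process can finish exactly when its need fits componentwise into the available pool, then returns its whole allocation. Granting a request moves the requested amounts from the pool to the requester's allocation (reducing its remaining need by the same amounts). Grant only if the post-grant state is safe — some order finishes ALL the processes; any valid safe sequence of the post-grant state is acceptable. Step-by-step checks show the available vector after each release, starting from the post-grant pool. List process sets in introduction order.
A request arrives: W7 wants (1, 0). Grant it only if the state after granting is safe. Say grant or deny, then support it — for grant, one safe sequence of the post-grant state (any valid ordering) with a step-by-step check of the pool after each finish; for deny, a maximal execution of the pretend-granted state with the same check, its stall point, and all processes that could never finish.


GRANT: granting preserves safety; a valid post-grant sequence is W4, W5, W7, W6.
Key observation: even at the reduced pool (0, 0), W4 fits immediately, so safety survives the grant.
Check on the post-grant state, step by step:
  pool = (0, 0)
  run W4 (needs (0, 0), free (0, 0)); after release of (1, 1) the pool is (1, 1)
  run W5 (needs (1, 1), free (1, 1)); after release of (1, 0) the pool is (2, 1)
  run W7 (needs (2, 1), free (2, 1)); after release of (2, 1) the pool is (4, 2)
  run W6 (needs (4, 0), free (4, 2)); after release of (0, 1) the pool is (4, 3)


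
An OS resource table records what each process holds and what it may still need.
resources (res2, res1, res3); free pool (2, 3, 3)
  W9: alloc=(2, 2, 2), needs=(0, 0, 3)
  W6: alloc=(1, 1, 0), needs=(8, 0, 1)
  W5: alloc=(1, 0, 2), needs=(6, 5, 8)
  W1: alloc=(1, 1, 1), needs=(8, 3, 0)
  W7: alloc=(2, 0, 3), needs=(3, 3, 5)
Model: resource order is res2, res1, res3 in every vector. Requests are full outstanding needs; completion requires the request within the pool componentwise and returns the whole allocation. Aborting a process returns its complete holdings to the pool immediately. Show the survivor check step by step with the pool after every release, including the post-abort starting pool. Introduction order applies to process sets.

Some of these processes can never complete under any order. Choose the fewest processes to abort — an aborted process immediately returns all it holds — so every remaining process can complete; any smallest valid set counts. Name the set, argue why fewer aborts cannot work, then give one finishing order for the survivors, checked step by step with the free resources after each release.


The answer: abort W1.
Key observation: the returned (1, 1, 1) from W1 is what brings W6 — unrunnable before, under any order — into play at step 4.
Why nothing smaller works: aborting no one leaves the state deadlocked as given.
Survivors finish in the order: W9, W7, W5, W6. Verifying each step (pool after the aborts first):
  pool = (3, 4, 4)
  W9: need (0, 0, 3) fits (3, 4, 4); releases (2, 2, 2), pool now (5, 6, 6)
  W7: need (3, 3, 5) fits (5, 6, 6); releases (2, 0, 3), pool now (7, 6, 9)
  W5: need (6, 5, 8) fits (7, 6, 9); releases (1, 0, 2), pool now (8, 6, 11)
  W6: need (8, 0, 1) fits (8, 6, 11); releases (1, 1, 0), pool now (9, 7, 11)


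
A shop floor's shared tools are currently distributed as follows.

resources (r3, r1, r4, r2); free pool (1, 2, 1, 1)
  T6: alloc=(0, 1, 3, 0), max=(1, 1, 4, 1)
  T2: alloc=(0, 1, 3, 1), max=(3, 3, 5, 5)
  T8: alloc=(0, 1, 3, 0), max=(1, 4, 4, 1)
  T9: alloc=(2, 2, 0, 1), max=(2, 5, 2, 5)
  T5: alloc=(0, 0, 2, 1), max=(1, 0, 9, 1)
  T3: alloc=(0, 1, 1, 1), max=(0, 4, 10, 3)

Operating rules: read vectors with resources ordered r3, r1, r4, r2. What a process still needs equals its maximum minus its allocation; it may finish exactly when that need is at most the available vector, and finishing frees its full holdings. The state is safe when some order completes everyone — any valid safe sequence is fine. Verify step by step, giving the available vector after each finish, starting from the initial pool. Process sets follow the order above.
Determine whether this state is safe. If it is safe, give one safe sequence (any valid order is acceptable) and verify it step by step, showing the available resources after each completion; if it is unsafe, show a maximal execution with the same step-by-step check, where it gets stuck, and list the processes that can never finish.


The state is UNSAFE.
Key observation: no order helps: past T6, T8, T5, T3, the free pool tops out at (1, 5, 10, 3), below what each blocked process needs in r2.
A maximal execution: T6, T8, T5, T3 — then nothing else fits. Check, step by step:
  pool = (1, 2, 1, 1)
  T6 needs (1, 0, 1, 1) <= (1, 2, 1, 1) -> finishes; pool += (0, 1, 3, 0) = (1, 3, 4, 1)
  T8 needs (1, 3, 1, 1) <= (1, 3, 4, 1) -> finishes; pool += (0, 1, 3, 0) = (1, 4, 7, 1)
  T5 needs (1, 0, 7, 0) <= (1, 4, 7, 1) -> finishes; pool += (0, 0, 2, 1) = (1, 4, 9, 2)
  T3 needs (0, 3, 9, 2) <= (1, 4, 9, 2) -> finishes; pool += (0, 1, 1, 1) = (1, 5, 10, 3)
  T2 still needs (3, 2, 2, 4) but only (1, 5, 10, 3) is free — short on r3 and r2
  T9 still needs (0, 3, 2, 4) but only (1, 5, 10, 3) is free — short on r2
Never able to finish: T2 and T9.


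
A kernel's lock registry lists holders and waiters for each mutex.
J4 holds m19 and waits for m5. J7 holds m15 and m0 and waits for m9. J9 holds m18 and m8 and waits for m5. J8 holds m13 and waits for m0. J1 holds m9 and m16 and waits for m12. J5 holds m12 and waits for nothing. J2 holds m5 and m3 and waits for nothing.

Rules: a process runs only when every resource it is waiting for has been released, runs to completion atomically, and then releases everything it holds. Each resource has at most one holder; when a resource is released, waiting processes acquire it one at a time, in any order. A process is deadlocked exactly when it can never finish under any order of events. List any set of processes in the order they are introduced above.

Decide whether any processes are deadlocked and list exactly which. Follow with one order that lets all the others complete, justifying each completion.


The deadlocked set is empty.
Key observation: the wait relation is loop-free; peeling off processes with no waits unwinds the whole state.
The rest can finish in the order J2, J5, J1, J9, J7, J8, J4.
Verifying each step:
  J2 waits on nothing -> runs at once and releases m5 and m3
  J5 waits on nothing -> runs at once and releases m12
  run J1 (all its waits — m12 — are resolved); releases m9 and m16
  run J9 (all its waits — m5 — are resolved); releases m18 and m8
  run J7 (all its waits — m9 — are resolved); releases m15 and m0
  run J8 (all its waits — m0 — are resolved); releases m13
  run J4 (all its waits — m5 — are resolved); releases m19


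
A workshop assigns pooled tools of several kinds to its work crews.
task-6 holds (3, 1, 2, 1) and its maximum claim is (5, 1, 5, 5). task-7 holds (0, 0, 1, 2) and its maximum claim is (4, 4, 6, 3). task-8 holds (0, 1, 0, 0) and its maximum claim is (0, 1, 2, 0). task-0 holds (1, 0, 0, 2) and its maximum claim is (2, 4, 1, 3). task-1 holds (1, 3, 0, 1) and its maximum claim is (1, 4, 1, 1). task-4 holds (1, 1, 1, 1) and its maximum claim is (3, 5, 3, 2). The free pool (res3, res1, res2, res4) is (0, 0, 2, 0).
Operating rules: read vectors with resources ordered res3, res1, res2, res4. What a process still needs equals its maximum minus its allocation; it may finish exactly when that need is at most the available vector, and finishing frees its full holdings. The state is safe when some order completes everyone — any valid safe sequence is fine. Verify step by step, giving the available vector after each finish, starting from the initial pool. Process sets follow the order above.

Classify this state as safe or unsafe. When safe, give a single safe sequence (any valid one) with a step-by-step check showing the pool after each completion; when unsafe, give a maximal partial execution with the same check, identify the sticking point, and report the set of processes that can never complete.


SAFE, for example via the order task-8, task-1, task-0, task-4, task-6, task-7.
Key observation: at task-8 the run first touches a limit — (0, 0, 2, 0) against (0, 0, 2, 0), exact on a resource it actually requests.
Step-by-step check:
  pool = (0, 0, 2, 0)
  run task-8 (needs (0, 0, 2, 0), free (0, 0, 2, 0)); after release of (0, 1, 0, 0) the pool is (0, 1, 2, 0)
  run task-1 (needs (0, 1, 1, 0), free (0, 1, 2, 0)); after release of (1, 3, 0, 1) the pool is (1, 4, 2, 1)
  run task-0 (needs (1, 4, 1, 1), free (1, 4, 2, 1)); after release of (1, 0, 0, 2) the pool is (2, 4, 2, 3)
  run task-4 (needs (2, 4, 2, 1), free (2, 4, 2, 3)); after release of (1, 1, 1, 1) the pool is (3, 5, 3, 4)
  run task-6 (needs (2, 0, 3, 4), free (3, 5, 3, 4)); after release of (3, 1, 2, 1) the pool is (6, 6, 5, 5)
  run task-7 (needs (4, 4, 5, 1), free (6, 6, 5, 5)); after release of (0, 0, 1, 2) the pool is (6, 6, 6, 7)


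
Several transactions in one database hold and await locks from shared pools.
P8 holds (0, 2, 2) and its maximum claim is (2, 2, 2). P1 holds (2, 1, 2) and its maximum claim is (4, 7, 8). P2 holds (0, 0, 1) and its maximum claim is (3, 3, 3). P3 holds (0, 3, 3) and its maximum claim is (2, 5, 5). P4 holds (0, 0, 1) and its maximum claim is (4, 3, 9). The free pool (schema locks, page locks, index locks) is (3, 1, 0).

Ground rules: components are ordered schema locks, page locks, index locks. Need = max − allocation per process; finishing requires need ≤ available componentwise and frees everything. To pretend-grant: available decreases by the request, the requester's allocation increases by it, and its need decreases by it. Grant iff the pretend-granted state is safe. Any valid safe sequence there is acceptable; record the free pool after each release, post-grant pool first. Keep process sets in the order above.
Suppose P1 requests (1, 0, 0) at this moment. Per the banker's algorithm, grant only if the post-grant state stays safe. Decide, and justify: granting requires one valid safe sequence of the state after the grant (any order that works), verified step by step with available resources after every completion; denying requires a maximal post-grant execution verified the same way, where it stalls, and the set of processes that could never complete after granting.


DENY. Granting would leave the state unsafe.
Key observation: after P8, P3 the pool peaks at (2, 6, 5), and each blocked process is short somewhere: P1 on index locks; P2 on schema locks; P4 on schema locks, index locks.
On the post-grant state, P8, P3 is a maximal run — nothing extends it. Check, step by step:
  pool = (2, 1, 0)
  P8: need (2, 0, 0) fits (2, 1, 0); releases (0, 2, 2), pool now (2, 3, 2)
  P3: need (2, 2, 2) fits (2, 3, 2); releases (0, 3, 3), pool now (2, 6, 5)
  P1 still needs (1, 6, 6) but only (2, 6, 5) is free — short on index locks
  P2 still needs (3, 3, 2) but only (2, 6, 5) is free — short on schema locks
  P4 still needs (4, 3, 8) but only (2, 6, 5) is free — short on schema locks and index locks
Had the request been granted, P1, P2 and P4 could never finish.


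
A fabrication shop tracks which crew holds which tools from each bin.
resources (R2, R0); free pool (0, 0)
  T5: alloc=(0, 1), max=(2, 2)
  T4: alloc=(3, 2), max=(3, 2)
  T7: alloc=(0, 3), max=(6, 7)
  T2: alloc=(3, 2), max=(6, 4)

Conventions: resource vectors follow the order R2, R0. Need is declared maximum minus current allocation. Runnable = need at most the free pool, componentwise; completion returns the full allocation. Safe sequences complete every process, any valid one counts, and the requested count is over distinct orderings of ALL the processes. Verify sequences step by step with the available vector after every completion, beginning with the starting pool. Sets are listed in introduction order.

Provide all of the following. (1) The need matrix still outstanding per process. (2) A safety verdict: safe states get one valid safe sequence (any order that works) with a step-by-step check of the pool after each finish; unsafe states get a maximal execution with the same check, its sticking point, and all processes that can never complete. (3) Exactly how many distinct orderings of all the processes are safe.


(1) Outstanding need per process (order R2, R0):
  T5: (2, 1)
  T4: (0, 0)
  T7: (6, 4)
  T2: (3, 2)
(2) SAFE, for example via the order T4, T5, T2, T7.
Key observation: the first exact fit in this order is T2 — it needs (3, 2) with (3, 3) free, meeting a requested resource to the last unit.
Step-by-step check:
  pool = (0, 0)
  T4: need (0, 0) fits (0, 0); releases (3, 2), pool now (3, 2)
  T5: need (2, 1) fits (3, 2); releases (0, 1), pool now (3, 3)
  T2: need (3, 2) fits (3, 3); releases (3, 2), pool now (6, 5)
  T7: need (6, 4) fits (6, 5); releases (0, 3), pool now (6, 8)
(3) The exact count: 3 of the possible complete orderings are safe sequences.


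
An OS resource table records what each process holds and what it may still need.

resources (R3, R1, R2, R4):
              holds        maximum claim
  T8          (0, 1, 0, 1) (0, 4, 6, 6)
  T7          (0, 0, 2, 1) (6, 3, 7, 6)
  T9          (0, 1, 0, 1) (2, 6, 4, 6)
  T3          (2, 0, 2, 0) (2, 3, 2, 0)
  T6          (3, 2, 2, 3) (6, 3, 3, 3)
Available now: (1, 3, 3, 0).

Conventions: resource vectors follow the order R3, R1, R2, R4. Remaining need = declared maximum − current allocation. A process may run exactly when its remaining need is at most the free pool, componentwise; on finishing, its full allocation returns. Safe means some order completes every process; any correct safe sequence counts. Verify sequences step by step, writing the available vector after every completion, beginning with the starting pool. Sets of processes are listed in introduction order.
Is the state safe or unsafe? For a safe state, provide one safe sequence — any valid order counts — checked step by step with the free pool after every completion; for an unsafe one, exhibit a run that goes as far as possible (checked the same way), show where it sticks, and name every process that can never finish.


The state is UNSAFE.
Key observation: after T3, T6 complete, (6, 5, 7, 3) is the best the pool ever gets, yet each leftover process wants more R4.
Going as far as possible: T3, T6; after that, nothing fits. Walking it through:
  pool = (1, 3, 3, 0)
  T3 needs (0, 3, 0, 0) <= (1, 3, 3, 0) -> finishes; pool += (2, 0, 2, 0) = (3, 3, 5, 0)
  T6 needs (3, 1, 1, 0) <= (3, 3, 5, 0) -> finishes; pool += (3, 2, 2, 3) = (6, 5, 7, 3)
  T8 cannot run: need (0, 3, 6, 5) vs free (6, 5, 7, 3) (insufficient R4)
  T7 cannot run: need (6, 3, 5, 5) vs free (6, 5, 7, 3) (insufficient R4)
  T9 cannot run: need (2, 5, 4, 5) vs free (6, 5, 7, 3) (insufficient R4)
Permanently blocked: T8, T7 and T9.


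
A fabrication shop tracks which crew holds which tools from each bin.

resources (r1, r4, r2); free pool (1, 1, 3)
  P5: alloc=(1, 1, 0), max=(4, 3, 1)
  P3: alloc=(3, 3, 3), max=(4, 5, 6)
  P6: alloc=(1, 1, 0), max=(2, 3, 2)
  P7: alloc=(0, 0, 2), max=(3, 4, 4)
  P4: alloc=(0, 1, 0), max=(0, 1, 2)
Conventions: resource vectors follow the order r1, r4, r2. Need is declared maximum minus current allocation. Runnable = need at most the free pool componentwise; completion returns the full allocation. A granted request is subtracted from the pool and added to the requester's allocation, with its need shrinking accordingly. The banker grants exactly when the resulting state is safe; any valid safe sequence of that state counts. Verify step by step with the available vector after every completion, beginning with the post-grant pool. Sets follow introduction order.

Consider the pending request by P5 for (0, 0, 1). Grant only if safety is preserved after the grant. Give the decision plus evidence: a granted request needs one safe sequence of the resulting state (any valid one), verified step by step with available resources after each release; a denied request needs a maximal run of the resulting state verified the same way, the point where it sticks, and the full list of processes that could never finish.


DENY. Granting would leave the state unsafe.
Key observation: after P4, P6 the pool peaks at (2, 3, 2), and each blocked process is short somewhere: P5 on r1; P3 on r2; P7 on r1, r4.
After a pretend grant, a maximal execution: P4, P6 — then nothing else fits. Step-by-step check:
  pool = (1, 1, 2)
  run P4 (needs (0, 0, 2), free (1, 1, 2)); after release of (0, 1, 0) the pool is (1, 2, 2)
  run P6 (needs (1, 2, 2), free (1, 2, 2)); after release of (1, 1, 0) the pool is (2, 3, 2)
  blocked: P5 wants (3, 2, 0), pool (2, 3, 2) — not enough r1
  blocked: P3 wants (1, 2, 3), pool (2, 3, 2) — not enough r2
  blocked: P7 wants (3, 4, 2), pool (2, 3, 2) — not enough r1 and r4
Processes that could never finish after the grant: P5, P3 and P7.


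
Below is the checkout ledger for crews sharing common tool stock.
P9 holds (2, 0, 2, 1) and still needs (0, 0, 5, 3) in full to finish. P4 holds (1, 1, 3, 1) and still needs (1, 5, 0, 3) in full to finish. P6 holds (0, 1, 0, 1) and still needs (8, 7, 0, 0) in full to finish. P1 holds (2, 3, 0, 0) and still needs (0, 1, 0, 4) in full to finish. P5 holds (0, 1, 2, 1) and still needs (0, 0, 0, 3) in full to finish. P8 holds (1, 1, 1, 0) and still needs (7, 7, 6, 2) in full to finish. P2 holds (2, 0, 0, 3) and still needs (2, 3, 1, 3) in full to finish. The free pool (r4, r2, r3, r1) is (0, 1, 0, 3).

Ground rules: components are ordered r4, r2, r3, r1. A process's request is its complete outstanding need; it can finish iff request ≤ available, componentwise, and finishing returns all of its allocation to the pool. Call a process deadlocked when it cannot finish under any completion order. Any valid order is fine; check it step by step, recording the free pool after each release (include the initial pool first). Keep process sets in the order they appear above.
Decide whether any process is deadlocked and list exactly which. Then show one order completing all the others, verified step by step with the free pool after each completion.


The deadlocked set is P6 and P8.
Key observation: after P5, P1, P4, P2, P9 complete, (7, 6, 7, 9) is the best the pool ever gets, yet each leftover process wants more r2.
One completion order for the rest: P5, P1, P4, P2, P9. Check, step by step:
  pool = (0, 1, 0, 3)
  run P5 (needs (0, 0, 0, 3), free (0, 1, 0, 3)); after release of (0, 1, 2, 1) the pool is (0, 2, 2, 4)
  run P1 (needs (0, 1, 0, 4), free (0, 2, 2, 4)); after release of (2, 3, 0, 0) the pool is (2, 5, 2, 4)
  run P4 (needs (1, 5, 0, 3), free (2, 5, 2, 4)); after release of (1, 1, 3, 1) the pool is (3, 6, 5, 5)
  run P2 (needs (2, 3, 1, 3), free (3, 6, 5, 5)); after release of (2, 0, 0, 3) the pool is (5, 6, 5, 8)
  run P9 (needs (0, 0, 5, 3), free (5, 6, 5, 8)); after release of (2, 0, 2, 1) the pool is (7, 6, 7, 9)
The blocked processes can never fit:
  P6 still needs (8, 7, 0, 0) but only (7, 6, 7, 9) is free — short on r4 and r2
  P8 still needs (7, 7, 6, 2) but only (7, 6, 7, 9) is free — short on r2


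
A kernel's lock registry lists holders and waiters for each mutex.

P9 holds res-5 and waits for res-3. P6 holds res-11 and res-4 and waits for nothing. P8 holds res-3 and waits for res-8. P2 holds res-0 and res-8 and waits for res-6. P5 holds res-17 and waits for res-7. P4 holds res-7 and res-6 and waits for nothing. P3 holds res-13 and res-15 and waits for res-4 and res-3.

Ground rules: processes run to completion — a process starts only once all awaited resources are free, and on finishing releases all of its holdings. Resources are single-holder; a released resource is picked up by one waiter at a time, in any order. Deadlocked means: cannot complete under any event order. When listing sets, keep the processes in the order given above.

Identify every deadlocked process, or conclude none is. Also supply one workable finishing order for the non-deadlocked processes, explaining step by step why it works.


Nothing here is deadlocked.
Key observation: there is no circular wait here — follow any chain and it reaches a process that is free to run now.
A valid finishing order for the others: P4, P2, P6, P8, P9, P3, P5.
Check, step by step:
  P4: no waits; runs immediately, freeing res-7 and res-6
  run P2 (all its waits — res-6 — are resolved); releases res-0 and res-8
  P6: no waits; runs immediately, freeing res-11 and res-4
  run P8 (all its waits — res-8 — are resolved); releases res-3
  run P9 (all its waits — res-3 — are resolved); releases res-5
  run P3 (all its waits — res-4 and res-3 — are resolved); releases res-13 and res-15
  run P5 (all its waits — res-7 — are resolved); releases res-17
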